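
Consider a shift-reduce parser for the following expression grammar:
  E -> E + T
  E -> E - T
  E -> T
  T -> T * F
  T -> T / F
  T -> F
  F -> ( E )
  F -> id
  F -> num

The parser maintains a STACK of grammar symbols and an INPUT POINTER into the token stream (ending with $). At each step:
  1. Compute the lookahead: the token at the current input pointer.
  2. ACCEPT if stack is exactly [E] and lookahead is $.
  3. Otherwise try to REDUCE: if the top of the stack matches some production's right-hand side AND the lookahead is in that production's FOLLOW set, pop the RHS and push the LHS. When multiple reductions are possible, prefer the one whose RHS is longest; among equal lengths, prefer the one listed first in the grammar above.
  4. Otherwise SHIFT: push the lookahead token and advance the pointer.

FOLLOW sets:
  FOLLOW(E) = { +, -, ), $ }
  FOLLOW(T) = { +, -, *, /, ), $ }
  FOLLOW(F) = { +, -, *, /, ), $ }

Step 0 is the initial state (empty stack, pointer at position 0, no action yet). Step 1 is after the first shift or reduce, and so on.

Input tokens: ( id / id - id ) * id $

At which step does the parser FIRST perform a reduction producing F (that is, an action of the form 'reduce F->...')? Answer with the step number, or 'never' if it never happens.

Answer: 3

Derivation:
Step 1: shift (. Stack=[(] ptr=1 lookahead=id remaining=[id / id - id ) * id $]
Step 2: shift id. Stack=[( id] ptr=2 lookahead=/ remaining=[/ id - id ) * id $]
Step 3: reduce F->id. Stack=[( F] ptr=2 lookahead=/ remaining=[/ id - id ) * id $]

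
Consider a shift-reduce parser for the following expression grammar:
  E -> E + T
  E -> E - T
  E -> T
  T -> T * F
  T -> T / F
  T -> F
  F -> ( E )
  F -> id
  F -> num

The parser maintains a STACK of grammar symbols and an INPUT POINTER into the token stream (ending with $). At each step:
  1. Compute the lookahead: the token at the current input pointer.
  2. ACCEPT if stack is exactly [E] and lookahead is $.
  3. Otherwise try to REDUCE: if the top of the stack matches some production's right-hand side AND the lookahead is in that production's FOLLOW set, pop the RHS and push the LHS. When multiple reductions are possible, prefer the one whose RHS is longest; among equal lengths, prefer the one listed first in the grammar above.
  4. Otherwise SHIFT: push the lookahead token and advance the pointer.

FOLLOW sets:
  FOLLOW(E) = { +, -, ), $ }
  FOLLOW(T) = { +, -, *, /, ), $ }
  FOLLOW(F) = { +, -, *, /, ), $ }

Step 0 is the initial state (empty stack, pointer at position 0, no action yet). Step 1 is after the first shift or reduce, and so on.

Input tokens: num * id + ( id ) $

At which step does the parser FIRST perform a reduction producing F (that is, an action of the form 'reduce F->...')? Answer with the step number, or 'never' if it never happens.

Answer: 2

Derivation:
Step 1: shift num. Stack=[num] ptr=1 lookahead=* remaining=[* id + ( id ) $]
Step 2: reduce F->num. Stack=[F] ptr=1 lookahead=* remaining=[* id + ( id ) $]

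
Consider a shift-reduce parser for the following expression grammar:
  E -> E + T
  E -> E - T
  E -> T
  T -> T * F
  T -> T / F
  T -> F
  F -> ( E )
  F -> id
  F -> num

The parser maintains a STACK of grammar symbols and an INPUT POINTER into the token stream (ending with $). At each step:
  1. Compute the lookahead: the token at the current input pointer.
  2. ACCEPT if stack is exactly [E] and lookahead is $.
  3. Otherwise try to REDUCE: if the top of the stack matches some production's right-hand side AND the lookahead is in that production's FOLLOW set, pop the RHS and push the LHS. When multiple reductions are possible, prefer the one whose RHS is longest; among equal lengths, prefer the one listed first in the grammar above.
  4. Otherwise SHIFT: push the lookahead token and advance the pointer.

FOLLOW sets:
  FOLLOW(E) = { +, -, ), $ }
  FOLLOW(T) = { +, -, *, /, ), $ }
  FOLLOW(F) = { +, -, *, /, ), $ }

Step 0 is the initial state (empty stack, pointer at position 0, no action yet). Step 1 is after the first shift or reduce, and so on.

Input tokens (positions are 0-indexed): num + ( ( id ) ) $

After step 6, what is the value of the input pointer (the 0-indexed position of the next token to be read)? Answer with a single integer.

Answer: 3

Derivation:
Step 1: shift num. Stack=[num] ptr=1 lookahead=+ remaining=[+ ( ( id ) ) $]
Step 2: reduce F->num. Stack=[F] ptr=1 lookahead=+ remaining=[+ ( ( id ) ) $]
Step 3: reduce T->F. Stack=[T] ptr=1 lookahead=+ remaining=[+ ( ( id ) ) $]
Step 4: reduce E->T. Stack=[E] ptr=1 lookahead=+ remaining=[+ ( ( id ) ) $]
Step 5: shift +. Stack=[E +] ptr=2 lookahead=( remaining=[( ( id ) ) $]
Step 6: shift (. Stack=[E + (] ptr=3 lookahead=( remaining=[( id ) ) $]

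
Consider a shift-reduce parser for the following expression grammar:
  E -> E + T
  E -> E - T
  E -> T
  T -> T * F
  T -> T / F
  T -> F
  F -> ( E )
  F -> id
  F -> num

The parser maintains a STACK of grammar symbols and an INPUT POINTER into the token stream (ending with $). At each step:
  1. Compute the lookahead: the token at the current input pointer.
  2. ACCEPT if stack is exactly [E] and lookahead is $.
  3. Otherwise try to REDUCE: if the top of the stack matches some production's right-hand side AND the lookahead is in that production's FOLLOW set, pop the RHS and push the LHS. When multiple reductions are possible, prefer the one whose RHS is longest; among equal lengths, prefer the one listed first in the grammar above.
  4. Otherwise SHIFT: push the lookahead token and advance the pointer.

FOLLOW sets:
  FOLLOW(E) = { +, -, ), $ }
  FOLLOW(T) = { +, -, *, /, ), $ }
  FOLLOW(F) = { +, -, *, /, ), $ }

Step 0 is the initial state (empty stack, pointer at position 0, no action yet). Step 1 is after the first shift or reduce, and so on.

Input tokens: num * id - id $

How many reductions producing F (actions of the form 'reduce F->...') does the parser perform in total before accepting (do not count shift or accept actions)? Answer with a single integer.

Step 1: shift num. Stack=[num] ptr=1 lookahead=* remaining=[* id - id $]
Step 2: reduce F->num. Stack=[F] ptr=1 lookahead=* remaining=[* id - id $]
Step 3: reduce T->F. Stack=[T] ptr=1 lookahead=* remaining=[* id - id $]
Step 4: shift *. Stack=[T *] ptr=2 lookahead=id remaining=[id - id $]
Step 5: shift id. Stack=[T * id] ptr=3 lookahead=- remaining=[- id $]
Step 6: reduce F->id. Stack=[T * F] ptr=3 lookahead=- remaining=[- id $]
Step 7: reduce T->T * F. Stack=[T] ptr=3 lookahead=- remaining=[- id $]
Step 8: reduce E->T. Stack=[E] ptr=3 lookahead=- remaining=[- id $]
Step 9: shift -. Stack=[E -] ptr=4 lookahead=id remaining=[id $]
Step 10: shift id. Stack=[E - id] ptr=5 lookahead=$ remaining=[$]
Step 11: reduce F->id. Stack=[E - F] ptr=5 lookahead=$ remaining=[$]
Step 12: reduce T->F. Stack=[E - T] ptr=5 lookahead=$ remaining=[$]
Step 13: reduce E->E - T. Stack=[E] ptr=5 lookahead=$ remaining=[$]
Step 14: accept. Stack=[E] ptr=5 lookahead=$ remaining=[$]

Answer: 3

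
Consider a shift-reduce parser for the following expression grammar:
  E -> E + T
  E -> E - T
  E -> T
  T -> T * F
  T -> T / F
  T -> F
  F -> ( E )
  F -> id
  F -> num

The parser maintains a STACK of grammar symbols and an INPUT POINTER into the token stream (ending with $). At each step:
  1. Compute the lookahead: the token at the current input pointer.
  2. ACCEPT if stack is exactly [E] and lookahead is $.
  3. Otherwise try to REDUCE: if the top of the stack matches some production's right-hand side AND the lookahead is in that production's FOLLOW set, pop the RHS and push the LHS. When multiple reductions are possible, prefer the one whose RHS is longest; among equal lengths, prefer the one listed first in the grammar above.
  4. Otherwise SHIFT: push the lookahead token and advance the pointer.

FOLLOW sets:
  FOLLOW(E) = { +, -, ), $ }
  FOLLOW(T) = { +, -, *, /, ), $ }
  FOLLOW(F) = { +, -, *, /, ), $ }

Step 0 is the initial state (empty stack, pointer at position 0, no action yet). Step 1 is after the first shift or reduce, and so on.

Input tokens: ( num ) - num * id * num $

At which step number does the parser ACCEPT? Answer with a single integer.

Step 1: shift (. Stack=[(] ptr=1 lookahead=num remaining=[num ) - num * id * num $]
Step 2: shift num. Stack=[( num] ptr=2 lookahead=) remaining=[) - num * id * num $]
Step 3: reduce F->num. Stack=[( F] ptr=2 lookahead=) remaining=[) - num * id * num $]
Step 4: reduce T->F. Stack=[( T] ptr=2 lookahead=) remaining=[) - num * id * num $]
Step 5: reduce E->T. Stack=[( E] ptr=2 lookahead=) remaining=[) - num * id * num $]
Step 6: shift ). Stack=[( E )] ptr=3 lookahead=- remaining=[- num * id * num $]
Step 7: reduce F->( E ). Stack=[F] ptr=3 lookahead=- remaining=[- num * id * num $]
Step 8: reduce T->F. Stack=[T] ptr=3 lookahead=- remaining=[- num * id * num $]
Step 9: reduce E->T. Stack=[E] ptr=3 lookahead=- remaining=[- num * id * num $]
Step 10: shift -. Stack=[E -] ptr=4 lookahead=num remaining=[num * id * num $]
Step 11: shift num. Stack=[E - num] ptr=5 lookahead=* remaining=[* id * num $]
Step 12: reduce F->num. Stack=[E - F] ptr=5 lookahead=* remaining=[* id * num $]
Step 13: reduce T->F. Stack=[E - T] ptr=5 lookahead=* remaining=[* id * num $]
Step 14: shift *. Stack=[E - T *] ptr=6 lookahead=id remaining=[id * num $]
Step 15: shift id. Stack=[E - T * id] ptr=7 lookahead=* remaining=[* num $]
Step 16: reduce F->id. Stack=[E - T * F] ptr=7 lookahead=* remaining=[* num $]
Step 17: reduce T->T * F. Stack=[E - T] ptr=7 lookahead=* remaining=[* num $]
Step 18: shift *. Stack=[E - T *] ptr=8 lookahead=num remaining=[num $]
Step 19: shift num. Stack=[E - T * num] ptr=9 lookahead=$ remaining=[$]
Step 20: reduce F->num. Stack=[E - T * F] ptr=9 lookahead=$ remaining=[$]
Step 21: reduce T->T * F. Stack=[E - T] ptr=9 lookahead=$ remaining=[$]
Step 22: reduce E->E - T. Stack=[E] ptr=9 lookahead=$ remaining=[$]
Step 23: accept. Stack=[E] ptr=9 lookahead=$ remaining=[$]

Answer: 23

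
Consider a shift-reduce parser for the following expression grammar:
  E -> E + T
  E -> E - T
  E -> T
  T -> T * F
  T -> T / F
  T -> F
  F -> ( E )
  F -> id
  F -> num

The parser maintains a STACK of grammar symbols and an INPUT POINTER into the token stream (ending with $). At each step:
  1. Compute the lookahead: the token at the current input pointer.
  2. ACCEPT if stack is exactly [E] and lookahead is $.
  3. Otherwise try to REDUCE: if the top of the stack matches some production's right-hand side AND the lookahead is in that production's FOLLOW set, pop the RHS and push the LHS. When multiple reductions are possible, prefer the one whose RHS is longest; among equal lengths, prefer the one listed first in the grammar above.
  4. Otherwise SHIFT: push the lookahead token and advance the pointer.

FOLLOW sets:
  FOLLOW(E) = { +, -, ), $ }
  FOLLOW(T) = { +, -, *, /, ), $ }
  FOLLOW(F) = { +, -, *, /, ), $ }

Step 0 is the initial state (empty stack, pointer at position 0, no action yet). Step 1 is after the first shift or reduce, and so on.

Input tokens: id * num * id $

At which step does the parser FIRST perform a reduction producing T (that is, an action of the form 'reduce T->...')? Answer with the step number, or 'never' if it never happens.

Answer: 3

Derivation:
Step 1: shift id. Stack=[id] ptr=1 lookahead=* remaining=[* num * id $]
Step 2: reduce F->id. Stack=[F] ptr=1 lookahead=* remaining=[* num * id $]
Step 3: reduce T->F. Stack=[T] ptr=1 lookahead=* remaining=[* num * id $]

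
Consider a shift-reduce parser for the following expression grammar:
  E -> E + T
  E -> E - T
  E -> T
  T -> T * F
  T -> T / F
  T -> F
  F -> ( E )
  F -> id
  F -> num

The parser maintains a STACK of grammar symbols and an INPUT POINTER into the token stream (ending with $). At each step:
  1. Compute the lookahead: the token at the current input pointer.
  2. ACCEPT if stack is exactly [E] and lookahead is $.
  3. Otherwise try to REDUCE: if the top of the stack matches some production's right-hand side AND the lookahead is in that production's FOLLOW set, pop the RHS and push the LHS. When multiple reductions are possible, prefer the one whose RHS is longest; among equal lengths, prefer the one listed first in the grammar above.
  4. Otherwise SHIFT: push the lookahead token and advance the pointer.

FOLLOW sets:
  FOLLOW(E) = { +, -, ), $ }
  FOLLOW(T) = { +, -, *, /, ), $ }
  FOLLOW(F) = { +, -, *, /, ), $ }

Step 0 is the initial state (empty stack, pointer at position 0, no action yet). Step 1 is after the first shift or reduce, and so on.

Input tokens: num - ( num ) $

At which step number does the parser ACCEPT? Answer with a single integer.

Step 1: shift num. Stack=[num] ptr=1 lookahead=- remaining=[- ( num ) $]
Step 2: reduce F->num. Stack=[F] ptr=1 lookahead=- remaining=[- ( num ) $]
Step 3: reduce T->F. Stack=[T] ptr=1 lookahead=- remaining=[- ( num ) $]
Step 4: reduce E->T. Stack=[E] ptr=1 lookahead=- remaining=[- ( num ) $]
Step 5: shift -. Stack=[E -] ptr=2 lookahead=( remaining=[( num ) $]
Step 6: shift (. Stack=[E - (] ptr=3 lookahead=num remaining=[num ) $]
Step 7: shift num. Stack=[E - ( num] ptr=4 lookahead=) remaining=[) $]
Step 8: reduce F->num. Stack=[E - ( F] ptr=4 lookahead=) remaining=[) $]
Step 9: reduce T->F. Stack=[E - ( T] ptr=4 lookahead=) remaining=[) $]
Step 10: reduce E->T. Stack=[E - ( E] ptr=4 lookahead=) remaining=[) $]
Step 11: shift ). Stack=[E - ( E )] ptr=5 lookahead=$ remaining=[$]
Step 12: reduce F->( E ). Stack=[E - F] ptr=5 lookahead=$ remaining=[$]
Step 13: reduce T->F. Stack=[E - T] ptr=5 lookahead=$ remaining=[$]
Step 14: reduce E->E - T. Stack=[E] ptr=5 lookahead=$ remaining=[$]
Step 15: accept. Stack=[E] ptr=5 lookahead=$ remaining=[$]

Answer: 15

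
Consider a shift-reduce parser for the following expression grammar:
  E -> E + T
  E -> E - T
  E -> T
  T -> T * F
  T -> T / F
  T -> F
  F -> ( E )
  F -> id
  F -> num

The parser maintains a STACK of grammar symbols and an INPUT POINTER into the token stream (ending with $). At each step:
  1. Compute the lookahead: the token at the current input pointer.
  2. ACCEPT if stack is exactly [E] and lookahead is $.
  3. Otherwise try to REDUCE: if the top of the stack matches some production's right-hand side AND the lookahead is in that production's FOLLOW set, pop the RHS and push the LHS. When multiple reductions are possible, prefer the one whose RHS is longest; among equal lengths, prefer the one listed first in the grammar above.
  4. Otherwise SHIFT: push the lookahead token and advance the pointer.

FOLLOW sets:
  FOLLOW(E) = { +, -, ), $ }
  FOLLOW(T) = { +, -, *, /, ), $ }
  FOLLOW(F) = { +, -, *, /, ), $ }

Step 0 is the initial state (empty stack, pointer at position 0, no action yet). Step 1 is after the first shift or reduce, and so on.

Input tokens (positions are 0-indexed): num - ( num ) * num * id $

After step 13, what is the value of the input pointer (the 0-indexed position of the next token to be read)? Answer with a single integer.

Answer: 5

Derivation:
Step 1: shift num. Stack=[num] ptr=1 lookahead=- remaining=[- ( num ) * num * id $]
Step 2: reduce F->num. Stack=[F] ptr=1 lookahead=- remaining=[- ( num ) * num * id $]
Step 3: reduce T->F. Stack=[T] ptr=1 lookahead=- remaining=[- ( num ) * num * id $]
Step 4: reduce E->T. Stack=[E] ptr=1 lookahead=- remaining=[- ( num ) * num * id $]
Step 5: shift -. Stack=[E -] ptr=2 lookahead=( remaining=[( num ) * num * id $]
Step 6: shift (. Stack=[E - (] ptr=3 lookahead=num remaining=[num ) * num * id $]
Step 7: shift num. Stack=[E - ( num] ptr=4 lookahead=) remaining=[) * num * id $]
Step 8: reduce F->num. Stack=[E - ( F] ptr=4 lookahead=) remaining=[) * num * id $]
Step 9: reduce T->F. Stack=[E - ( T] ptr=4 lookahead=) remaining=[) * num * id $]
Step 10: reduce E->T. Stack=[E - ( E] ptr=4 lookahead=) remaining=[) * num * id $]
Step 11: shift ). Stack=[E - ( E )] ptr=5 lookahead=* remaining=[* num * id $]
Step 12: reduce F->( E ). Stack=[E - F] ptr=5 lookahead=* remaining=[* num * id $]
Step 13: reduce T->F. Stack=[E - T] ptr=5 lookahead=* remaining=[* num * id $]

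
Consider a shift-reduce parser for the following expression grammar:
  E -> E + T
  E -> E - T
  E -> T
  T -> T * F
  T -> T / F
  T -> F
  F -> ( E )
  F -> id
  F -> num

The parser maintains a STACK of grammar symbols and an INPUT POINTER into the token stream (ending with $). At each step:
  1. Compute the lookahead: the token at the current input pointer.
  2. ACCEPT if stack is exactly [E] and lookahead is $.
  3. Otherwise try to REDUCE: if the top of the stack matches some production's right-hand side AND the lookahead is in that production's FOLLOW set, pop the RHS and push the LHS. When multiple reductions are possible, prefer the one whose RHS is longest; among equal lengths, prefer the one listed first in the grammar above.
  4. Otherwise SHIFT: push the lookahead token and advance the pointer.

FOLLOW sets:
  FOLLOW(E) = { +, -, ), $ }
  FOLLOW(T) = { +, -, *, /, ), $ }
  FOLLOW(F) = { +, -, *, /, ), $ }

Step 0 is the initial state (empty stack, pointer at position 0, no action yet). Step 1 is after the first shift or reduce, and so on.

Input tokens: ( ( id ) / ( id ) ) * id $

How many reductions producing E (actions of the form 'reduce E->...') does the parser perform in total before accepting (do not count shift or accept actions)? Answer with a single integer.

Step 1: shift (. Stack=[(] ptr=1 lookahead=( remaining=[( id ) / ( id ) ) * id $]
Step 2: shift (. Stack=[( (] ptr=2 lookahead=id remaining=[id ) / ( id ) ) * id $]
Step 3: shift id. Stack=[( ( id] ptr=3 lookahead=) remaining=[) / ( id ) ) * id $]
Step 4: reduce F->id. Stack=[( ( F] ptr=3 lookahead=) remaining=[) / ( id ) ) * id $]
Step 5: reduce T->F. Stack=[( ( T] ptr=3 lookahead=) remaining=[) / ( id ) ) * id $]
Step 6: reduce E->T. Stack=[( ( E] ptr=3 lookahead=) remaining=[) / ( id ) ) * id $]
Step 7: shift ). Stack=[( ( E )] ptr=4 lookahead=/ remaining=[/ ( id ) ) * id $]
Step 8: reduce F->( E ). Stack=[( F] ptr=4 lookahead=/ remaining=[/ ( id ) ) * id $]
Step 9: reduce T->F. Stack=[( T] ptr=4 lookahead=/ remaining=[/ ( id ) ) * id $]
Step 10: shift /. Stack=[( T /] ptr=5 lookahead=( remaining=[( id ) ) * id $]
Step 11: shift (. Stack=[( T / (] ptr=6 lookahead=id remaining=[id ) ) * id $]
Step 12: shift id. Stack=[( T / ( id] ptr=7 lookahead=) remaining=[) ) * id $]
Step 13: reduce F->id. Stack=[( T / ( F] ptr=7 lookahead=) remaining=[) ) * id $]
Step 14: reduce T->F. Stack=[( T / ( T] ptr=7 lookahead=) remaining=[) ) * id $]
Step 15: reduce E->T. Stack=[( T / ( E] ptr=7 lookahead=) remaining=[) ) * id $]
Step 16: shift ). Stack=[( T / ( E )] ptr=8 lookahead=) remaining=[) * id $]
Step 17: reduce F->( E ). Stack=[( T / F] ptr=8 lookahead=) remaining=[) * id $]
Step 18: reduce T->T / F. Stack=[( T] ptr=8 lookahead=) remaining=[) * id $]
Step 19: reduce E->T. Stack=[( E] ptr=8 lookahead=) remaining=[) * id $]
Step 20: shift ). Stack=[( E )] ptr=9 lookahead=* remaining=[* id $]
Step 21: reduce F->( E ). Stack=[F] ptr=9 lookahead=* remaining=[* id $]
Step 22: reduce T->F. Stack=[T] ptr=9 lookahead=* remaining=[* id $]
Step 23: shift *. Stack=[T *] ptr=10 lookahead=id remaining=[id $]
Step 24: shift id. Stack=[T * id] ptr=11 lookahead=$ remaining=[$]
Step 25: reduce F->id. Stack=[T * F] ptr=11 lookahead=$ remaining=[$]
Step 26: reduce T->T * F. Stack=[T] ptr=11 lookahead=$ remaining=[$]
Step 27: reduce E->T. Stack=[E] ptr=11 lookahead=$ remaining=[$]
Step 28: accept. Stack=[E] ptr=11 lookahead=$ remaining=[$]

Answer: 4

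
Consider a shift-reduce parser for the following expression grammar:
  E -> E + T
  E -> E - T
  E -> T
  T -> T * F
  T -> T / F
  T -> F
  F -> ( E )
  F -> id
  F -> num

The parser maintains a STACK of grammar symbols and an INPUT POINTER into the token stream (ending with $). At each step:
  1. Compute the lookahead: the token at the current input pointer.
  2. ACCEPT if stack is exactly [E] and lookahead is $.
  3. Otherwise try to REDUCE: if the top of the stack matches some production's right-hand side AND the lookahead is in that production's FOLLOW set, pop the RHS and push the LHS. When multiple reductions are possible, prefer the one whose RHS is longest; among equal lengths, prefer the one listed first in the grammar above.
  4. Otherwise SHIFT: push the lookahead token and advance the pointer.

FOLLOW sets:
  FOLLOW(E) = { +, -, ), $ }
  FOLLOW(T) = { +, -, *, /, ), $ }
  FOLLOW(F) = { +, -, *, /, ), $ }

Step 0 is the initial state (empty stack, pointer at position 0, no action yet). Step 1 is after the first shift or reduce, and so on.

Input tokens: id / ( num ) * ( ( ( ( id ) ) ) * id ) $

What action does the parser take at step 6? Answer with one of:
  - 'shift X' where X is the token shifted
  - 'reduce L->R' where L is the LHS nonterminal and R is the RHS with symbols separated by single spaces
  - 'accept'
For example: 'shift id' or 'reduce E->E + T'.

Answer: shift num

Derivation:
Step 1: shift id. Stack=[id] ptr=1 lookahead=/ remaining=[/ ( num ) * ( ( ( ( id ) ) ) * id ) $]
Step 2: reduce F->id. Stack=[F] ptr=1 lookahead=/ remaining=[/ ( num ) * ( ( ( ( id ) ) ) * id ) $]
Step 3: reduce T->F. Stack=[T] ptr=1 lookahead=/ remaining=[/ ( num ) * ( ( ( ( id ) ) ) * id ) $]
Step 4: shift /. Stack=[T /] ptr=2 lookahead=( remaining=[( num ) * ( ( ( ( id ) ) ) * id ) $]
Step 5: shift (. Stack=[T / (] ptr=3 lookahead=num remaining=[num ) * ( ( ( ( id ) ) ) * id ) $]
Step 6: shift num. Stack=[T / ( num] ptr=4 lookahead=) remaining=[) * ( ( ( ( id ) ) ) * id ) $]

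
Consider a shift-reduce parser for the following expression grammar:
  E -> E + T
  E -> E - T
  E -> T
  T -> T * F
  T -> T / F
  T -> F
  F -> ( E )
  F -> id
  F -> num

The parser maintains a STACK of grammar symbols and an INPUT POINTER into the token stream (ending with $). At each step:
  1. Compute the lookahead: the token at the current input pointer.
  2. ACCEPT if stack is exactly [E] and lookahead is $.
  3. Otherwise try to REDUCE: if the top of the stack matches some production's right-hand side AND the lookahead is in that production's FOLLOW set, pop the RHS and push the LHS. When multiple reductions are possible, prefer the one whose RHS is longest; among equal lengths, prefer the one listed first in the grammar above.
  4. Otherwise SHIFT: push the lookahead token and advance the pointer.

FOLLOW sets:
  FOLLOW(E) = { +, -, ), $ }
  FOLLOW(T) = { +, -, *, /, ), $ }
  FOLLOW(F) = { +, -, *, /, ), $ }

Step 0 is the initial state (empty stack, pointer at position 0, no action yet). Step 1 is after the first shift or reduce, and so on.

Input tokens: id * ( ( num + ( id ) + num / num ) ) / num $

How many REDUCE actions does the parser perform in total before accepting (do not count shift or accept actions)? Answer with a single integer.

Step 1: shift id. Stack=[id] ptr=1 lookahead=* remaining=[* ( ( num + ( id ) + num / num ) ) / num $]
Step 2: reduce F->id. Stack=[F] ptr=1 lookahead=* remaining=[* ( ( num + ( id ) + num / num ) ) / num $]
Step 3: reduce T->F. Stack=[T] ptr=1 lookahead=* remaining=[* ( ( num + ( id ) + num / num ) ) / num $]
Step 4: shift *. Stack=[T *] ptr=2 lookahead=( remaining=[( ( num + ( id ) + num / num ) ) / num $]
Step 5: shift (. Stack=[T * (] ptr=3 lookahead=( remaining=[( num + ( id ) + num / num ) ) / num $]
Step 6: shift (. Stack=[T * ( (] ptr=4 lookahead=num remaining=[num + ( id ) + num / num ) ) / num $]
Step 7: shift num. Stack=[T * ( ( num] ptr=5 lookahead=+ remaining=[+ ( id ) + num / num ) ) / num $]
Step 8: reduce F->num. Stack=[T * ( ( F] ptr=5 lookahead=+ remaining=[+ ( id ) + num / num ) ) / num $]
Step 9: reduce T->F. Stack=[T * ( ( T] ptr=5 lookahead=+ remaining=[+ ( id ) + num / num ) ) / num $]
Step 10: reduce E->T. Stack=[T * ( ( E] ptr=5 lookahead=+ remaining=[+ ( id ) + num / num ) ) / num $]
Step 11: shift +. Stack=[T * ( ( E +] ptr=6 lookahead=( remaining=[( id ) + num / num ) ) / num $]
Step 12: shift (. Stack=[T * ( ( E + (] ptr=7 lookahead=id remaining=[id ) + num / num ) ) / num $]
Step 13: shift id. Stack=[T * ( ( E + ( id] ptr=8 lookahead=) remaining=[) + num / num ) ) / num $]
Step 14: reduce F->id. Stack=[T * ( ( E + ( F] ptr=8 lookahead=) remaining=[) + num / num ) ) / num $]
Step 15: reduce T->F. Stack=[T * ( ( E + ( T] ptr=8 lookahead=) remaining=[) + num / num ) ) / num $]
Step 16: reduce E->T. Stack=[T * ( ( E + ( E] ptr=8 lookahead=) remaining=[) + num / num ) ) / num $]
Step 17: shift ). Stack=[T * ( ( E + ( E )] ptr=9 lookahead=+ remaining=[+ num / num ) ) / num $]
Step 18: reduce F->( E ). Stack=[T * ( ( E + F] ptr=9 lookahead=+ remaining=[+ num / num ) ) / num $]
Step 19: reduce T->F. Stack=[T * ( ( E + T] ptr=9 lookahead=+ remaining=[+ num / num ) ) / num $]
Step 20: reduce E->E + T. Stack=[T * ( ( E] ptr=9 lookahead=+ remaining=[+ num / num ) ) / num $]
Step 21: shift +. Stack=[T * ( ( E +] ptr=10 lookahead=num remaining=[num / num ) ) / num $]
Step 22: shift num. Stack=[T * ( ( E + num] ptr=11 lookahead=/ remaining=[/ num ) ) / num $]
Step 23: reduce F->num. Stack=[T * ( ( E + F] ptr=11 lookahead=/ remaining=[/ num ) ) / num $]
Step 24: reduce T->F. Stack=[T * ( ( E + T] ptr=11 lookahead=/ remaining=[/ num ) ) / num $]
Step 25: shift /. Stack=[T * ( ( E + T /] ptr=12 lookahead=num remaining=[num ) ) / num $]
Step 26: shift num. Stack=[T * ( ( E + T / num] ptr=13 lookahead=) remaining=[) ) / num $]
Step 27: reduce F->num. Stack=[T * ( ( E + T / F] ptr=13 lookahead=) remaining=[) ) / num $]
Step 28: reduce T->T / F. Stack=[T * ( ( E + T] ptr=13 lookahead=) remaining=[) ) / num $]
Step 29: reduce E->E + T. Stack=[T * ( ( E] ptr=13 lookahead=) remaining=[) ) / num $]
Step 30: shift ). Stack=[T * ( ( E )] ptr=14 lookahead=) remaining=[) / num $]
Step 31: reduce F->( E ). Stack=[T * ( F] ptr=14 lookahead=) remaining=[) / num $]
Step 32: reduce T->F. Stack=[T * ( T] ptr=14 lookahead=) remaining=[) / num $]
Step 33: reduce E->T. Stack=[T * ( E] ptr=14 lookahead=) remaining=[) / num $]
Step 34: shift ). Stack=[T * ( E )] ptr=15 lookahead=/ remaining=[/ num $]
Step 35: reduce F->( E ). Stack=[T * F] ptr=15 lookahead=/ remaining=[/ num $]
Step 36: reduce T->T * F. Stack=[T] ptr=15 lookahead=/ remaining=[/ num $]
Step 37: shift /. Stack=[T /] ptr=16 lookahead=num remaining=[num $]
Step 38: shift num. Stack=[T / num] ptr=17 lookahead=$ remaining=[$]
Step 39: reduce F->num. Stack=[T / F] ptr=17 lookahead=$ remaining=[$]
Step 40: reduce T->T / F. Stack=[T] ptr=17 lookahead=$ remaining=[$]
Step 41: reduce E->T. Stack=[E] ptr=17 lookahead=$ remaining=[$]
Step 42: accept. Stack=[E] ptr=17 lookahead=$ remaining=[$]

Answer: 24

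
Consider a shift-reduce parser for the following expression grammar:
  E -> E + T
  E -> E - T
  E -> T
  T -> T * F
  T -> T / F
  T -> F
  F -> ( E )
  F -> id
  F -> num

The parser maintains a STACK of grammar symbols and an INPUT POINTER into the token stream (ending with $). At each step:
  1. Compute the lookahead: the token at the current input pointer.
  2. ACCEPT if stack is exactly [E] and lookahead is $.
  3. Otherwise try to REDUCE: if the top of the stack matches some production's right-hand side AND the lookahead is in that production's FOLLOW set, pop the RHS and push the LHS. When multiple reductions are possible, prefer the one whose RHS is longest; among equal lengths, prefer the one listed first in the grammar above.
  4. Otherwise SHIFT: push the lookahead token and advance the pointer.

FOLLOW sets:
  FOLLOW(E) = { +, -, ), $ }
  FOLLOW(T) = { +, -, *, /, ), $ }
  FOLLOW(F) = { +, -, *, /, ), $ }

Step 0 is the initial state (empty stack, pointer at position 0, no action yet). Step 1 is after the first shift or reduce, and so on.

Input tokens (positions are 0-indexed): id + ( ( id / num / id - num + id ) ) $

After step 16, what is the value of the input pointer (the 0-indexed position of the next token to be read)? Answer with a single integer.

Answer: 9

Derivation:
Step 1: shift id. Stack=[id] ptr=1 lookahead=+ remaining=[+ ( ( id / num / id - num + id ) ) $]
Step 2: reduce F->id. Stack=[F] ptr=1 lookahead=+ remaining=[+ ( ( id / num / id - num + id ) ) $]
Step 3: reduce T->F. Stack=[T] ptr=1 lookahead=+ remaining=[+ ( ( id / num / id - num + id ) ) $]
Step 4: reduce E->T. Stack=[E] ptr=1 lookahead=+ remaining=[+ ( ( id / num / id - num + id ) ) $]
Step 5: shift +. Stack=[E +] ptr=2 lookahead=( remaining=[( ( id / num / id - num + id ) ) $]
Step 6: shift (. Stack=[E + (] ptr=3 lookahead=( remaining=[( id / num / id - num + id ) ) $]
Step 7: shift (. Stack=[E + ( (] ptr=4 lookahead=id remaining=[id / num / id - num + id ) ) $]
Step 8: shift id. Stack=[E + ( ( id] ptr=5 lookahead=/ remaining=[/ num / id - num + id ) ) $]
Step 9: reduce F->id. Stack=[E + ( ( F] ptr=5 lookahead=/ remaining=[/ num / id - num + id ) ) $]
Step 10: reduce T->F. Stack=[E + ( ( T] ptr=5 lookahead=/ remaining=[/ num / id - num + id ) ) $]
Step 11: shift /. Stack=[E + ( ( T /] ptr=6 lookahead=num remaining=[num / id - num + id ) ) $]
Step 12: shift num. Stack=[E + ( ( T / num] ptr=7 lookahead=/ remaining=[/ id - num + id ) ) $]
Step 13: reduce F->num. Stack=[E + ( ( T / F] ptr=7 lookahead=/ remaining=[/ id - num + id ) ) $]
Step 14: reduce T->T / F. Stack=[E + ( ( T] ptr=7 lookahead=/ remaining=[/ id - num + id ) ) $]
Step 15: shift /. Stack=[E + ( ( T /] ptr=8 lookahead=id remaining=[id - num + id ) ) $]
Step 16: shift id. Stack=[E + ( ( T / id] ptr=9 lookahead=- remaining=[- num + id ) ) $]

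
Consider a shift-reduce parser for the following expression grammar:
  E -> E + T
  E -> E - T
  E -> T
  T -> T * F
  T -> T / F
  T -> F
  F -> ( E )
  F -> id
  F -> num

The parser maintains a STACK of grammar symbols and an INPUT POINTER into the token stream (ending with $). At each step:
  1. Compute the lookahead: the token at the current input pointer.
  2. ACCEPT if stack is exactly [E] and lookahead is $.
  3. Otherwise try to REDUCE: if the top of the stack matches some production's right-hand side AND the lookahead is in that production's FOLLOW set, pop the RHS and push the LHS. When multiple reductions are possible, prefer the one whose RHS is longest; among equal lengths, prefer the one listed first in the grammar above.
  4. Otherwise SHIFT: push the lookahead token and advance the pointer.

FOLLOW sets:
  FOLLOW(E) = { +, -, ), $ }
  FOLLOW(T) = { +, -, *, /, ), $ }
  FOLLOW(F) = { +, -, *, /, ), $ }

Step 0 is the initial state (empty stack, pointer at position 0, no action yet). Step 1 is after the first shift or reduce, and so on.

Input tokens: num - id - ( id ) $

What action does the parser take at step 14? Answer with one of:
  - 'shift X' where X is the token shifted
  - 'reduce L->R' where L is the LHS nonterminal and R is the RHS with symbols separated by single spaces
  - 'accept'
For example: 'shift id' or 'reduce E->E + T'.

Step 1: shift num. Stack=[num] ptr=1 lookahead=- remaining=[- id - ( id ) $]
Step 2: reduce F->num. Stack=[F] ptr=1 lookahead=- remaining=[- id - ( id ) $]
Step 3: reduce T->F. Stack=[T] ptr=1 lookahead=- remaining=[- id - ( id ) $]
Step 4: reduce E->T. Stack=[E] ptr=1 lookahead=- remaining=[- id - ( id ) $]
Step 5: shift -. Stack=[E -] ptr=2 lookahead=id remaining=[id - ( id ) $]
Step 6: shift id. Stack=[E - id] ptr=3 lookahead=- remaining=[- ( id ) $]
Step 7: reduce F->id. Stack=[E - F] ptr=3 lookahead=- remaining=[- ( id ) $]
Step 8: reduce T->F. Stack=[E - T] ptr=3 lookahead=- remaining=[- ( id ) $]
Step 9: reduce E->E - T. Stack=[E] ptr=3 lookahead=- remaining=[- ( id ) $]
Step 10: shift -. Stack=[E -] ptr=4 lookahead=( remaining=[( id ) $]
Step 11: shift (. Stack=[E - (] ptr=5 lookahead=id remaining=[id ) $]
Step 12: shift id. Stack=[E - ( id] ptr=6 lookahead=) remaining=[) $]
Step 13: reduce F->id. Stack=[E - ( F] ptr=6 lookahead=) remaining=[) $]
Step 14: reduce T->F. Stack=[E - ( T] ptr=6 lookahead=) remaining=[) $]

Answer: reduce T->F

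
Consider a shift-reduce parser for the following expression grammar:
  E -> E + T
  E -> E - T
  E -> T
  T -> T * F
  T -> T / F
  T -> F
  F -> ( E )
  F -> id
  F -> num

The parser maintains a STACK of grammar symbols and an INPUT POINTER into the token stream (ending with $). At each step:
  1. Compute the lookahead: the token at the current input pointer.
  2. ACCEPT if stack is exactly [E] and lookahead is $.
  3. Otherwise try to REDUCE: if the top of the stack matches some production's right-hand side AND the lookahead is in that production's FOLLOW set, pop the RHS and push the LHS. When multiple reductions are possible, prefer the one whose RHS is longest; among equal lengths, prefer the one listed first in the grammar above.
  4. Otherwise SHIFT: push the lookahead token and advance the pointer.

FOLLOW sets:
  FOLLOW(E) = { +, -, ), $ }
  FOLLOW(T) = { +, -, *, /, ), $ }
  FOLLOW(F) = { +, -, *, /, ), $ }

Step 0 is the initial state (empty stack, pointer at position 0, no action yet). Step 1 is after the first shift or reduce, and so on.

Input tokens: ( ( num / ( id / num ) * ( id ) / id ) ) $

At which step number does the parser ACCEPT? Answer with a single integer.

Answer: 41

Derivation:
Step 1: shift (. Stack=[(] ptr=1 lookahead=( remaining=[( num / ( id / num ) * ( id ) / id ) ) $]
Step 2: shift (. Stack=[( (] ptr=2 lookahead=num remaining=[num / ( id / num ) * ( id ) / id ) ) $]
Step 3: shift num. Stack=[( ( num] ptr=3 lookahead=/ remaining=[/ ( id / num ) * ( id ) / id ) ) $]
Step 4: reduce F->num. Stack=[( ( F] ptr=3 lookahead=/ remaining=[/ ( id / num ) * ( id ) / id ) ) $]
Step 5: reduce T->F. Stack=[( ( T] ptr=3 lookahead=/ remaining=[/ ( id / num ) * ( id ) / id ) ) $]
Step 6: shift /. Stack=[( ( T /] ptr=4 lookahead=( remaining=[( id / num ) * ( id ) / id ) ) $]
Step 7: shift (. Stack=[( ( T / (] ptr=5 lookahead=id remaining=[id / num ) * ( id ) / id ) ) $]
Step 8: shift id. Stack=[( ( T / ( id] ptr=6 lookahead=/ remaining=[/ num ) * ( id ) / id ) ) $]
Step 9: reduce F->id. Stack=[( ( T / ( F] ptr=6 lookahead=/ remaining=[/ num ) * ( id ) / id ) ) $]
Step 10: reduce T->F. Stack=[( ( T / ( T] ptr=6 lookahead=/ remaining=[/ num ) * ( id ) / id ) ) $]
Step 11: shift /. Stack=[( ( T / ( T /] ptr=7 lookahead=num remaining=[num ) * ( id ) / id ) ) $]
Step 12: shift num. Stack=[( ( T / ( T / num] ptr=8 lookahead=) remaining=[) * ( id ) / id ) ) $]
Step 13: reduce F->num. Stack=[( ( T / ( T / F] ptr=8 lookahead=) remaining=[) * ( id ) / id ) ) $]
Step 14: reduce T->T / F. Stack=[( ( T / ( T] ptr=8 lookahead=) remaining=[) * ( id ) / id ) ) $]
Step 15: reduce E->T. Stack=[( ( T / ( E] ptr=8 lookahead=) remaining=[) * ( id ) / id ) ) $]
Step 16: shift ). Stack=[( ( T / ( E )] ptr=9 lookahead=* remaining=[* ( id ) / id ) ) $]
Step 17: reduce F->( E ). Stack=[( ( T / F] ptr=9 lookahead=* remaining=[* ( id ) / id ) ) $]
Step 18: reduce T->T / F. Stack=[( ( T] ptr=9 lookahead=* remaining=[* ( id ) / id ) ) $]
Step 19: shift *. Stack=[( ( T *] ptr=10 lookahead=( remaining=[( id ) / id ) ) $]
Step 20: shift (. Stack=[( ( T * (] ptr=11 lookahead=id remaining=[id ) / id ) ) $]
Step 21: shift id. Stack=[( ( T * ( id] ptr=12 lookahead=) remaining=[) / id ) ) $]
Step 22: reduce F->id. Stack=[( ( T * ( F] ptr=12 lookahead=) remaining=[) / id ) ) $]
Step 23: reduce T->F. Stack=[( ( T * ( T] ptr=12 lookahead=) remaining=[) / id ) ) $]
Step 24: reduce E->T. Stack=[( ( T * ( E] ptr=12 lookahead=) remaining=[) / id ) ) $]
Step 25: shift ). Stack=[( ( T * ( E )] ptr=13 lookahead=/ remaining=[/ id ) ) $]
Step 26: reduce F->( E ). Stack=[( ( T * F] ptr=13 lookahead=/ remaining=[/ id ) ) $]
Step 27: reduce T->T * F. Stack=[( ( T] ptr=13 lookahead=/ remaining=[/ id ) ) $]
Step 28: shift /. Stack=[( ( T /] ptr=14 lookahead=id remaining=[id ) ) $]
Step 29: shift id. Stack=[( ( T / id] ptr=15 lookahead=) remaining=[) ) $]
Step 30: reduce F->id. Stack=[( ( T / F] ptr=15 lookahead=) remaining=[) ) $]
Step 31: reduce T->T / F. Stack=[( ( T] ptr=15 lookahead=) remaining=[) ) $]
Step 32: reduce E->T. Stack=[( ( E] ptr=15 lookahead=) remaining=[) ) $]
Step 33: shift ). Stack=[( ( E )] ptr=16 lookahead=) remaining=[) $]
Step 34: reduce F->( E ). Stack=[( F] ptr=16 lookahead=) remaining=[) $]
Step 35: reduce T->F. Stack=[( T] ptr=16 lookahead=) remaining=[) $]
Step 36: reduce E->T. Stack=[( E] ptr=16 lookahead=) remaining=[) $]
Step 37: shift ). Stack=[( E )] ptr=17 lookahead=$ remaining=[$]
Step 38: reduce F->( E ). Stack=[F] ptr=17 lookahead=$ remaining=[$]
Step 39: reduce T->F. Stack=[T] ptr=17 lookahead=$ remaining=[$]
Step 40: reduce E->T. Stack=[E] ptr=17 lookahead=$ remaining=[$]
Step 41: accept. Stack=[E] ptr=17 lookahead=$ remaining=[$]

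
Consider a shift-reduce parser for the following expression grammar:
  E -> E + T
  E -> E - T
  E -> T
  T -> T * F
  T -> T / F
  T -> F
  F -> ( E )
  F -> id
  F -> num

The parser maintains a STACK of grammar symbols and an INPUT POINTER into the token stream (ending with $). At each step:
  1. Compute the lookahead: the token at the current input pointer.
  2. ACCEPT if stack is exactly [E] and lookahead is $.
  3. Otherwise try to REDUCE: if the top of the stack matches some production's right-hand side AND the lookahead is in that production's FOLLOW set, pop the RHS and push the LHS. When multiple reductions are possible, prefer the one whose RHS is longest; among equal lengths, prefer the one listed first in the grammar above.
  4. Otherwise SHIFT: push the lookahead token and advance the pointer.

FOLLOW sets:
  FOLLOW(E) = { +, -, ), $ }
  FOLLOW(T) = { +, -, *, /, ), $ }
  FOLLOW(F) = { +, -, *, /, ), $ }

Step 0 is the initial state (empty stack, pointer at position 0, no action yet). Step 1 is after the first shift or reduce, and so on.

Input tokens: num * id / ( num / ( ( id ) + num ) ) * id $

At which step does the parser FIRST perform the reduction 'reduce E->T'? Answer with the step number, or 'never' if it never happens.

Step 1: shift num. Stack=[num] ptr=1 lookahead=* remaining=[* id / ( num / ( ( id ) + num ) ) * id $]
Step 2: reduce F->num. Stack=[F] ptr=1 lookahead=* remaining=[* id / ( num / ( ( id ) + num ) ) * id $]
Step 3: reduce T->F. Stack=[T] ptr=1 lookahead=* remaining=[* id / ( num / ( ( id ) + num ) ) * id $]
Step 4: shift *. Stack=[T *] ptr=2 lookahead=id remaining=[id / ( num / ( ( id ) + num ) ) * id $]
Step 5: shift id. Stack=[T * id] ptr=3 lookahead=/ remaining=[/ ( num / ( ( id ) + num ) ) * id $]
Step 6: reduce F->id. Stack=[T * F] ptr=3 lookahead=/ remaining=[/ ( num / ( ( id ) + num ) ) * id $]
Step 7: reduce T->T * F. Stack=[T] ptr=3 lookahead=/ remaining=[/ ( num / ( ( id ) + num ) ) * id $]
Step 8: shift /. Stack=[T /] ptr=4 lookahead=( remaining=[( num / ( ( id ) + num ) ) * id $]
Step 9: shift (. Stack=[T / (] ptr=5 lookahead=num remaining=[num / ( ( id ) + num ) ) * id $]
Step 10: shift num. Stack=[T / ( num] ptr=6 lookahead=/ remaining=[/ ( ( id ) + num ) ) * id $]
Step 11: reduce F->num. Stack=[T / ( F] ptr=6 lookahead=/ remaining=[/ ( ( id ) + num ) ) * id $]
Step 12: reduce T->F. Stack=[T / ( T] ptr=6 lookahead=/ remaining=[/ ( ( id ) + num ) ) * id $]
Step 13: shift /. Stack=[T / ( T /] ptr=7 lookahead=( remaining=[( ( id ) + num ) ) * id $]
Step 14: shift (. Stack=[T / ( T / (] ptr=8 lookahead=( remaining=[( id ) + num ) ) * id $]
Step 15: shift (. Stack=[T / ( T / ( (] ptr=9 lookahead=id remaining=[id ) + num ) ) * id $]
Step 16: shift id. Stack=[T / ( T / ( ( id] ptr=10 lookahead=) remaining=[) + num ) ) * id $]
Step 17: reduce F->id. Stack=[T / ( T / ( ( F] ptr=10 lookahead=) remaining=[) + num ) ) * id $]
Step 18: reduce T->F. Stack=[T / ( T / ( ( T] ptr=10 lookahead=) remaining=[) + num ) ) * id $]
Step 19: reduce E->T. Stack=[T / ( T / ( ( E] ptr=10 lookahead=) remaining=[) + num ) ) * id $]

Answer: 19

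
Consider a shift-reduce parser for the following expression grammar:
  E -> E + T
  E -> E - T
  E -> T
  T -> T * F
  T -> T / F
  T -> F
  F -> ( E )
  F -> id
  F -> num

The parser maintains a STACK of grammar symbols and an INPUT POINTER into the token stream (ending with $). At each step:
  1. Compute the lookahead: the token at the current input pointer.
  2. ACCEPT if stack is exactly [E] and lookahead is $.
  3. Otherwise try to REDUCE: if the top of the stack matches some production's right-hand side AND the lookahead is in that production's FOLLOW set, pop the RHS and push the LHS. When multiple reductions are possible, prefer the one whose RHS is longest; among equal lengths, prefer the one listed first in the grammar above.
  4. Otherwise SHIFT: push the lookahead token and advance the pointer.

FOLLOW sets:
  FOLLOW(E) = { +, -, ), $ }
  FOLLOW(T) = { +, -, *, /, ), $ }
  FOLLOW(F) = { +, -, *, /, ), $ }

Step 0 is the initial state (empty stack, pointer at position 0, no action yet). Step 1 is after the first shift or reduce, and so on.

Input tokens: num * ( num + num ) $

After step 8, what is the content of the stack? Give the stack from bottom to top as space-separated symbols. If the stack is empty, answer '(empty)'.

Answer: T * ( T

Derivation:
Step 1: shift num. Stack=[num] ptr=1 lookahead=* remaining=[* ( num + num ) $]
Step 2: reduce F->num. Stack=[F] ptr=1 lookahead=* remaining=[* ( num + num ) $]
Step 3: reduce T->F. Stack=[T] ptr=1 lookahead=* remaining=[* ( num + num ) $]
Step 4: shift *. Stack=[T *] ptr=2 lookahead=( remaining=[( num + num ) $]
Step 5: shift (. Stack=[T * (] ptr=3 lookahead=num remaining=[num + num ) $]
Step 6: shift num. Stack=[T * ( num] ptr=4 lookahead=+ remaining=[+ num ) $]
Step 7: reduce F->num. Stack=[T * ( F] ptr=4 lookahead=+ remaining=[+ num ) $]
Step 8: reduce T->F. Stack=[T * ( T] ptr=4 lookahead=+ remaining=[+ num ) $]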